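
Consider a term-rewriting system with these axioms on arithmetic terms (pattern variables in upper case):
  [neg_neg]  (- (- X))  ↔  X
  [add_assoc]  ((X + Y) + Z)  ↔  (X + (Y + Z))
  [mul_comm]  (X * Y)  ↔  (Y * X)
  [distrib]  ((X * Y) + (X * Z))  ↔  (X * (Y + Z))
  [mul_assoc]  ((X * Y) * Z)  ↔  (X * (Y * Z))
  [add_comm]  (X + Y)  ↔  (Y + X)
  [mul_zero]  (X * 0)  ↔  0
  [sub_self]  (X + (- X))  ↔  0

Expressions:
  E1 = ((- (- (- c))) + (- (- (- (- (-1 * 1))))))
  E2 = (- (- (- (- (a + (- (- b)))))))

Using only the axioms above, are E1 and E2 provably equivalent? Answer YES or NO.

NO

Every axiom is a valid identity, so a rewrite proof would force E1 and E2 to agree under every assignment.
At a=0, b=0, c=0: E1 = -1 but E2 = 0; they differ, so no derivation exists.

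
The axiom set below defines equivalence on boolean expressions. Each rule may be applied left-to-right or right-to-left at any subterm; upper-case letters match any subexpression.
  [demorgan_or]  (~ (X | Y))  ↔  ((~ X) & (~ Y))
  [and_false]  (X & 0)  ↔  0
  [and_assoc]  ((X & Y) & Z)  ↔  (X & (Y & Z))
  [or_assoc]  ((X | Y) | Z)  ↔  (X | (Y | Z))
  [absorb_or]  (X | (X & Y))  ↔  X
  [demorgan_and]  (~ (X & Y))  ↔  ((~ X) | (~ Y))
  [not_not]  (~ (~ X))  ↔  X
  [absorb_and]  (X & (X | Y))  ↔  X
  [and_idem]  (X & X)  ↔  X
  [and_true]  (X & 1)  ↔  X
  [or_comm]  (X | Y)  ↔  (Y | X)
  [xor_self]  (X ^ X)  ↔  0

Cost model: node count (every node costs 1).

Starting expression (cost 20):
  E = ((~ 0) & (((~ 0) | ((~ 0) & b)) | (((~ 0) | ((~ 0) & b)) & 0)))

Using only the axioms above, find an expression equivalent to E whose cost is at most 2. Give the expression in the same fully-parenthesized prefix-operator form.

(~ 0)   [cost 2]

1. [absorb_or →] (((~ 0) | ((~ 0) & b)) | (((~ 0) | ((~ 0) & b)) & 0))  →  ((~ 0) | ((~ 0) & b));  E = ((~ 0) & ((~ 0) | ((~ 0) & b)))
2. [absorb_or →] ((~ 0) | ((~ 0) & b))  →  (~ 0);  E = ((~ 0) & (~ 0))
3. [and_idem →] ((~ 0) & (~ 0))  →  (~ 0);  cost 2 ≤ 2, done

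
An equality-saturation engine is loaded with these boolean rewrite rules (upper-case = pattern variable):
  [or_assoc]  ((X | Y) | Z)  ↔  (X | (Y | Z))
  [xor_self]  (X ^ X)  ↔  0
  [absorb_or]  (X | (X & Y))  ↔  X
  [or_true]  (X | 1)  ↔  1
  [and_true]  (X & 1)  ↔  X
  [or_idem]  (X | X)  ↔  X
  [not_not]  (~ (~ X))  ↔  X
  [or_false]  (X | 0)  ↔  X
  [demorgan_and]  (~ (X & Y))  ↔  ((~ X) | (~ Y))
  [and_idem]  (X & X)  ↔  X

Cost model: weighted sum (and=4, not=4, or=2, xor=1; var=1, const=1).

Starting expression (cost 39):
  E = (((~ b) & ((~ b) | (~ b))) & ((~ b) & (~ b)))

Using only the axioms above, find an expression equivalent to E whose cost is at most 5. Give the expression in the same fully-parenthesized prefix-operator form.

1. [or_idem →] ((~ b) | (~ b))  →  (~ b);  E = (((~ b) & (~ b)) & ((~ b) & (~ b)))
2. [and_idem →] (((~ b) & (~ b)) & ((~ b) & (~ b)))  →  ((~ b) & (~ b))
3. [and_idem →] ((~ b) & (~ b))  →  (~ b);  cost 5 ≤ 5, done

(~ b)   [cost 5]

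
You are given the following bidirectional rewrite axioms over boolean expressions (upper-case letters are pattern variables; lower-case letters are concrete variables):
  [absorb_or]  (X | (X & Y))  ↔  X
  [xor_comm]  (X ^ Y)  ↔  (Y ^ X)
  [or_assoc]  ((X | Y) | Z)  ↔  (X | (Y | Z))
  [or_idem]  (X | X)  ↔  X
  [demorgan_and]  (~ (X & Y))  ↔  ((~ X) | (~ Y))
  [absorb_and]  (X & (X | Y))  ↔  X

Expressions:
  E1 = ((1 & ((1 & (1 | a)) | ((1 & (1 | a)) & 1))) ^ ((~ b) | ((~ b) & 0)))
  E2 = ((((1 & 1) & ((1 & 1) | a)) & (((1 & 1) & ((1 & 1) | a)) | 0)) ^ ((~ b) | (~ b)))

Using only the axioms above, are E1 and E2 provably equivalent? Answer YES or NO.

YES

(1) ((1 & (1 | a)) | ((1 & (1 | a)) & 1))  =[absorb_or →]=  (1 & (1 | a))    ⊢ ((1 & (1 & (1 | a))) ^ ((~ b) | ((~ b) & 0)))
(2) ((~ b) | ((~ b) & 0))  =[absorb_or →]=  (~ b)    ⊢ ((1 & (1 & (1 | a))) ^ (~ b))
(3) (1 & (1 | a))  =[absorb_and →]=  1    ⊢ ((1 & 1) ^ (~ b))
(4) (~ b)  =[or_idem ←]=  ((~ b) | (~ b))    ⊢ ((1 & 1) ^ ((~ b) | (~ b)))
(5) (1 & 1)  =[absorb_and ←]=  ((1 & 1) & ((1 & 1) | a))    ⊢ (((1 & 1) & ((1 & 1) | a)) ^ ((~ b) | (~ b)))
(6) ((1 & 1) & ((1 & 1) | a))  =[absorb_and ←]=  (((1 & 1) & ((1 & 1) | a)) & (((1 & 1) & ((1 & 1) | a)) | 0))    ⊢ E2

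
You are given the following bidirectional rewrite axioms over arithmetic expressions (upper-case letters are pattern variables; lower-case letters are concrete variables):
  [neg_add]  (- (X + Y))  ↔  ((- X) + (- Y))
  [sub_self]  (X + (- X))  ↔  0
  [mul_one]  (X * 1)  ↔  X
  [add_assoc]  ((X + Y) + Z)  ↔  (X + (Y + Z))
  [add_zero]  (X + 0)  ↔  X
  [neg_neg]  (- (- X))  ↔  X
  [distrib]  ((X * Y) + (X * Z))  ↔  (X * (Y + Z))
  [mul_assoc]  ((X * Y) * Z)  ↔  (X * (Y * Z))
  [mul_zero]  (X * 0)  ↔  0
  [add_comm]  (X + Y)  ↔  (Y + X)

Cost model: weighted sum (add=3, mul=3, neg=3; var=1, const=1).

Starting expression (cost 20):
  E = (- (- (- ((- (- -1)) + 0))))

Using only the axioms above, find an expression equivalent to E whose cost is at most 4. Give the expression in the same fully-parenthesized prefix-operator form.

1. [add_zero →] ((- (- -1)) + 0)  →  (- (- -1));  E = (- (- (- (- (- -1)))))
2. [neg_neg →] (- (- (- (- -1))))  →  (- (- -1));  E = (- (- (- -1)))
3. [neg_neg →] (- (- -1))  →  -1;  cost 4 ≤ 4, done

(- -1)   [cost 4]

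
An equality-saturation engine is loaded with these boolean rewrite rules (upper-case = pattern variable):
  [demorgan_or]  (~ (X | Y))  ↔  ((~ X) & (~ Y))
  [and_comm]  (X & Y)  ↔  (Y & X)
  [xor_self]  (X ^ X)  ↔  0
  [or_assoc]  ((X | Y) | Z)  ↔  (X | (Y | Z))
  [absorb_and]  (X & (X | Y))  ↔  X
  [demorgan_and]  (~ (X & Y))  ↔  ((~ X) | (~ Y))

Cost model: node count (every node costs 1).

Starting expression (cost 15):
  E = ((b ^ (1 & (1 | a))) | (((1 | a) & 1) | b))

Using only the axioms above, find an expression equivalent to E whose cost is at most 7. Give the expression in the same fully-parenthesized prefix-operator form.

((b ^ 1) | (1 | b))   [cost 7]

1. [and_comm →] ((1 | a) & 1)  →  (1 & (1 | a));  E = ((b ^ (1 & (1 | a))) | ((1 & (1 | a)) | b))
2. [absorb_and →] (1 & (1 | a))  →  1;  E = ((b ^ (1 & (1 | a))) | (1 | b))
3. [absorb_and →] (1 & (1 | a))  →  1;  cost 7 ≤ 7, done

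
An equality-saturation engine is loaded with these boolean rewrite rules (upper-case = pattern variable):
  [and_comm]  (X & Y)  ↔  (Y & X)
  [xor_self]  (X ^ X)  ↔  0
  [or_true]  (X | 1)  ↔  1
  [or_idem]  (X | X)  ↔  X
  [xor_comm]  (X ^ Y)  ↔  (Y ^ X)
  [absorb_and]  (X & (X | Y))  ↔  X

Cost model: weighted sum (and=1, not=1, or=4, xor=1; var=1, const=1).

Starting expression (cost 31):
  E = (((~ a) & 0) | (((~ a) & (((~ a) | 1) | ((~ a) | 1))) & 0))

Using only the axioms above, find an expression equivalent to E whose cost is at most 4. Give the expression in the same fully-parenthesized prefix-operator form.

step 1: or_idem (→) rewrites (((~ a) | 1) | ((~ a) | 1)) into ((~ a) | 1), now (((~ a) & 0) | (((~ a) & ((~ a) | 1)) & 0))
step 2: absorb_and (→) rewrites ((~ a) & ((~ a) | 1)) into (~ a), now (((~ a) & 0) | ((~ a) & 0))
step 3: or_idem (→) rewrites (((~ a) & 0) | ((~ a) & 0)) into ((~ a) & 0), reaching cost 4 (bound 4)

((~ a) & 0)   [cost 4]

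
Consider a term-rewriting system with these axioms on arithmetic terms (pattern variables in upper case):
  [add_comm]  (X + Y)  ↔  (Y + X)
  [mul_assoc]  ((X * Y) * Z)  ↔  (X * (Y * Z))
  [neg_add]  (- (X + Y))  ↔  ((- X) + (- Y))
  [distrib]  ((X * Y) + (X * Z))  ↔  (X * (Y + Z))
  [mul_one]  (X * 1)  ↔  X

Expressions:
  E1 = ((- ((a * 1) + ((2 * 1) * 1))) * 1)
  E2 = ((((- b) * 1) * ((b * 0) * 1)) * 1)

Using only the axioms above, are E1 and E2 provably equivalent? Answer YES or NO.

Every axiom is a valid identity, so a rewrite proof would force E1 and E2 to agree under every assignment.
At a=0, b=0: E1 = -2 but E2 = 0; they differ, so no derivation exists.

NO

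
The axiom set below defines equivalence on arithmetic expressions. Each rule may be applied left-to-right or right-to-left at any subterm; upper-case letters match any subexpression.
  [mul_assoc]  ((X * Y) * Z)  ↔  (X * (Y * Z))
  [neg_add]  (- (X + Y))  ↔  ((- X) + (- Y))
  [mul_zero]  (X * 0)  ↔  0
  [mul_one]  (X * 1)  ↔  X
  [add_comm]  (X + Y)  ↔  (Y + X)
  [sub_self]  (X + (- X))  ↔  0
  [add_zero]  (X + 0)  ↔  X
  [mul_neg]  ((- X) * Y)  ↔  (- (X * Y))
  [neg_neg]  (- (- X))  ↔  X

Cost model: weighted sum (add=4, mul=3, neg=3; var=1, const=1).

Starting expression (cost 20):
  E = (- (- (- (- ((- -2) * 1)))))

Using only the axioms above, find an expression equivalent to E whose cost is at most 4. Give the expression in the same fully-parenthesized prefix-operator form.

1. [mul_one →] ((- -2) * 1)  →  (- -2);  E = (- (- (- (- (- -2)))))
2. [neg_neg →] (- (- (- (- (- -2)))))  →  (- (- (- -2)))
3. [neg_neg →] (- (- (- -2)))  →  (- -2);  cost 4 ≤ 4, done

(- -2)   [cost 4]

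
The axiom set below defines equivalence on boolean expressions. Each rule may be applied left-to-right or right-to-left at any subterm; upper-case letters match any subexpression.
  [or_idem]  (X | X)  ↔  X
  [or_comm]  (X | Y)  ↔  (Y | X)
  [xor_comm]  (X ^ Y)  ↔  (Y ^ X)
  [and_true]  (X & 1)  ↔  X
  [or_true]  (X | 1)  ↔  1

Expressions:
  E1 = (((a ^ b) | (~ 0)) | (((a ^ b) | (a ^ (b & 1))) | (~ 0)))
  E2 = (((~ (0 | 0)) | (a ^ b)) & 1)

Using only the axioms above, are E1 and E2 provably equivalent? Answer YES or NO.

YES

step 1: and_true (→) rewrites (b & 1) into b, now (((a ^ b) | (~ 0)) | (((a ^ b) | (a ^ b)) | (~ 0)))
step 2: or_idem (→) rewrites ((a ^ b) | (a ^ b)) into (a ^ b), now (((a ^ b) | (~ 0)) | ((a ^ b) | (~ 0)))
step 3: or_idem (→) rewrites (((a ^ b) | (~ 0)) | ((a ^ b) | (~ 0))) into ((a ^ b) | (~ 0))
step 4: or_comm (→) rewrites ((a ^ b) | (~ 0)) into ((~ 0) | (a ^ b))
step 5: and_true (←) rewrites ((~ 0) | (a ^ b)) into (((~ 0) | (a ^ b)) & 1)
step 6: or_idem (←) rewrites 0 into (0 | 0), which is E2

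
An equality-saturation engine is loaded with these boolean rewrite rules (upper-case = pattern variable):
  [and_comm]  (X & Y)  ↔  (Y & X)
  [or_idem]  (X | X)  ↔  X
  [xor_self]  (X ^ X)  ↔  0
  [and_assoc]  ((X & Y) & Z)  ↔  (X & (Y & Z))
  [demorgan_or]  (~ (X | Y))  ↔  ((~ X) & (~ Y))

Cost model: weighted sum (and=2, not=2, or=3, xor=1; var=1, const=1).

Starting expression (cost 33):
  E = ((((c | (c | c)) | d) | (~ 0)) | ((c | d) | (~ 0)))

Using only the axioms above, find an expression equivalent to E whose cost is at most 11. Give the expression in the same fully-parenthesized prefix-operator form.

step 1: or_idem (→) rewrites (c | c) into c, now ((((c | c) | d) | (~ 0)) | ((c | d) | (~ 0)))
step 2: or_idem (→) rewrites (c | c) into c, now (((c | d) | (~ 0)) | ((c | d) | (~ 0)))
step 3: or_idem (→) rewrites (((c | d) | (~ 0)) | ((c | d) | (~ 0))) into ((c | d) | (~ 0)), reaching cost 11 (bound 11)

((c | d) | (~ 0))   [cost 11]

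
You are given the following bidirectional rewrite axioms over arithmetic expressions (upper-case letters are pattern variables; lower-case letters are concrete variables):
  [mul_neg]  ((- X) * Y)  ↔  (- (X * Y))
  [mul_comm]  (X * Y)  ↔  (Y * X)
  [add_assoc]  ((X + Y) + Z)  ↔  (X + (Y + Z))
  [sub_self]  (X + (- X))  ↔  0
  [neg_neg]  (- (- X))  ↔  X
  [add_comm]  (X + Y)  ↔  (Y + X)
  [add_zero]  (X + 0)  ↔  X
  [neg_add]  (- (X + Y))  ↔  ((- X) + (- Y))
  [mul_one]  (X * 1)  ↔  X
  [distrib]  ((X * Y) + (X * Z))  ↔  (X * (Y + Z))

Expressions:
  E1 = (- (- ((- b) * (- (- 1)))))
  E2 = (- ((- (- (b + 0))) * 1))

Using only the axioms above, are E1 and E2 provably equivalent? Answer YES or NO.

step 1: neg_neg (→) rewrites (- (- 1)) into 1, now (- (- ((- b) * 1)))
step 2: mul_one (→) rewrites ((- b) * 1) into (- b), now (- (- (- b)))
step 3: mul_one (←) rewrites (- (- b)) into ((- (- b)) * 1), now (- ((- (- b)) * 1))
step 4: add_zero (←) rewrites b into (b + 0), which is E2

YES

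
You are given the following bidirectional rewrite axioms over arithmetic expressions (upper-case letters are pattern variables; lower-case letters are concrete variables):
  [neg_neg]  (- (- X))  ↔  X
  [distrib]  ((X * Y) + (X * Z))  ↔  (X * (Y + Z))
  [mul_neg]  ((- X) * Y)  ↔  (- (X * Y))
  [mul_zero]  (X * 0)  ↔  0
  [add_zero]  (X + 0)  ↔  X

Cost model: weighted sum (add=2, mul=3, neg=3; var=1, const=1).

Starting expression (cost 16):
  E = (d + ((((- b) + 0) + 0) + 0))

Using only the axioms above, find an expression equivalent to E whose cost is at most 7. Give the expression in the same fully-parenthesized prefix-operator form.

step 1: add_zero (→) rewrites ((- b) + 0) into (- b), now (d + (((- b) + 0) + 0))
step 2: add_zero (→) rewrites ((- b) + 0) into (- b), now (d + ((- b) + 0))
step 3: add_zero (→) rewrites ((- b) + 0) into (- b), reaching cost 7 (bound 7)

(d + (- b))   [cost 7]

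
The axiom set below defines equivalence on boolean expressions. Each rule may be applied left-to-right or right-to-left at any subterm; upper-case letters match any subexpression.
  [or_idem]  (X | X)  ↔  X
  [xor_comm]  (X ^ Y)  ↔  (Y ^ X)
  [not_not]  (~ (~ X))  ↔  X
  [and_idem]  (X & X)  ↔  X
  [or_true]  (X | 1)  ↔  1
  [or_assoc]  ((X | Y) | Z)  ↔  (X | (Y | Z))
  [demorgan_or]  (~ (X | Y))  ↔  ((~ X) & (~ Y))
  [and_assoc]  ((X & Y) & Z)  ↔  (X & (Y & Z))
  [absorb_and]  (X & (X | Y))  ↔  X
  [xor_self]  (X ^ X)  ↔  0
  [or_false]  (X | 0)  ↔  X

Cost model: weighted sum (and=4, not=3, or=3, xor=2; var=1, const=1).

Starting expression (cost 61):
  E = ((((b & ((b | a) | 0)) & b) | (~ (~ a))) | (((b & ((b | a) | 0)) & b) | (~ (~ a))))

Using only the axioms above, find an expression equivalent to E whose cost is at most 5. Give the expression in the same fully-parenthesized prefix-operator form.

(1) ((((b & ((b | a) | 0)) & b) | (~ (~ a))) | (((b & ((b | a) | 0)) & b) | (~ (~ a))))  =[or_idem →]=  (((b & ((b | a) | 0)) & b) | (~ (~ a)))
(2) (~ (~ a))  =[not_not →]=  a    ⊢ (((b & ((b | a) | 0)) & b) | a)
(3) ((b | a) | 0)  =[or_false →]=  (b | a)    ⊢ (((b & (b | a)) & b) | a)
(4) (b & (b | a))  =[absorb_and →]=  b    ⊢ ((b & b) | a)
(5) (b & b)  =[and_idem →]=  b    ⊢ cost 5, within 5

(b | a)   [cost 5]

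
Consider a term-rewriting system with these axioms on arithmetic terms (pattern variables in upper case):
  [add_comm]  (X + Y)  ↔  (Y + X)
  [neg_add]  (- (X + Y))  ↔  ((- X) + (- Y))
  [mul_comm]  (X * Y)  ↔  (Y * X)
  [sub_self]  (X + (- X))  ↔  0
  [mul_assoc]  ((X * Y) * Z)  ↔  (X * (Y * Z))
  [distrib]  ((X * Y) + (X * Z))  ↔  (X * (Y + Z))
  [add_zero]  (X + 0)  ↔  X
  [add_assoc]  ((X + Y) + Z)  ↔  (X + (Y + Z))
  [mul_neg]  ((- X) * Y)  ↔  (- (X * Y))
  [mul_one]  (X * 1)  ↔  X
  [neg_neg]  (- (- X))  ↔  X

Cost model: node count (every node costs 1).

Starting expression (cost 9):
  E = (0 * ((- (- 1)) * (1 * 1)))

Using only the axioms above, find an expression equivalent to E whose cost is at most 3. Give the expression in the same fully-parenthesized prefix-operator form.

(1) (- (- 1))  =[neg_neg →]=  1    ⊢ (0 * (1 * (1 * 1)))
(2) (1 * 1)  =[mul_one →]=  1    ⊢ (0 * (1 * 1))
(3) (1 * 1)  =[mul_one →]=  1    ⊢ cost 3, within 3

(0 * 1)   [cost 3]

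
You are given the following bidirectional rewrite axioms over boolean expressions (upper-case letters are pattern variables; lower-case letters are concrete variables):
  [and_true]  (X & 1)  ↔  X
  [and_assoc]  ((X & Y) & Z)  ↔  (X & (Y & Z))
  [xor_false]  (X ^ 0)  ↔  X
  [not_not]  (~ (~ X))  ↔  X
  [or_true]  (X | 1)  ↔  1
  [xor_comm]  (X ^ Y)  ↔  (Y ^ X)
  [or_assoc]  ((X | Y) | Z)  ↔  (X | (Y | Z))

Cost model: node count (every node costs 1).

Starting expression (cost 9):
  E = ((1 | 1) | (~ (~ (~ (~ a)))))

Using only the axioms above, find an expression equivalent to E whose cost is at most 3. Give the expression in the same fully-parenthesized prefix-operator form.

(1 | a)   [cost 3]

step 1: or_true (→) rewrites (1 | 1) into 1, now (1 | (~ (~ (~ (~ a)))))
step 2: not_not (→) rewrites (~ (~ (~ a))) into (~ a), now (1 | (~ (~ a)))
step 3: not_not (→) rewrites (~ (~ a)) into a, reaching cost 3 (bound 3)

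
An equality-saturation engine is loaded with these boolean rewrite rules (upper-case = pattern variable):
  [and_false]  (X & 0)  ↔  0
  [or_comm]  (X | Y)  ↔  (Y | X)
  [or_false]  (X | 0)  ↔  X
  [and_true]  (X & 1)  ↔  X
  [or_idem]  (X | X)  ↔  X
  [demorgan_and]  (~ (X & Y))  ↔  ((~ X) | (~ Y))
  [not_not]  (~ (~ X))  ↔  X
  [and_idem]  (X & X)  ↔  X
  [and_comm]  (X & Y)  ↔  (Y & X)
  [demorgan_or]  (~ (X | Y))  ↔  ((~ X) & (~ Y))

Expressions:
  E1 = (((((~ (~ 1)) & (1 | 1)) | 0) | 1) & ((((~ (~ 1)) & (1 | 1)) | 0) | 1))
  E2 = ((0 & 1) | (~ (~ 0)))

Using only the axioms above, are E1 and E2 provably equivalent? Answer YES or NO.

Every axiom is a valid identity, so a rewrite proof would force E1 and E2 to agree under every assignment.
At the empty assignment (no variables occur): E1 = 1 but E2 = 0; they differ, so no derivation exists.

NO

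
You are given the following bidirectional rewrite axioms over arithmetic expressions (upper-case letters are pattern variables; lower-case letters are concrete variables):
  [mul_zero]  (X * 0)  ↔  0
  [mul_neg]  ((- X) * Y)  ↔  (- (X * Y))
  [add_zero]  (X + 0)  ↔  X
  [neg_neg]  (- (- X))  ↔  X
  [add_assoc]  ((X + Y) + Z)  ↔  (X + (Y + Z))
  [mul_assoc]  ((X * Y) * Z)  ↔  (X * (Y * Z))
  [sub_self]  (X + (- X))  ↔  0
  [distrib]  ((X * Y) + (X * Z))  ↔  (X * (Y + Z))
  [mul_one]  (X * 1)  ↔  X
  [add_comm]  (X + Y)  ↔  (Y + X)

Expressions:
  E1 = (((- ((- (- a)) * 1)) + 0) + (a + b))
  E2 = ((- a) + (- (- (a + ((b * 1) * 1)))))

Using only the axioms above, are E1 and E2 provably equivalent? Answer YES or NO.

YES

1. [mul_one →] ((- (- a)) * 1)  →  (- (- a));  E1 = (((- (- (- a))) + 0) + (a + b))
2. [neg_neg →] (- (- a))  →  a;  E1 = (((- a) + 0) + (a + b))
3. [add_zero →] ((- a) + 0)  →  (- a);  E1 = ((- a) + (a + b))
4. [mul_one ←] b  →  (b * 1);  E1 = ((- a) + (a + (b * 1)))
5. [mul_one ←] (b * 1)  →  ((b * 1) * 1);  E1 = ((- a) + (a + ((b * 1) * 1)))
6. [neg_neg ←] (a + ((b * 1) * 1))  →  (- (- (a + ((b * 1) * 1))));  this is E2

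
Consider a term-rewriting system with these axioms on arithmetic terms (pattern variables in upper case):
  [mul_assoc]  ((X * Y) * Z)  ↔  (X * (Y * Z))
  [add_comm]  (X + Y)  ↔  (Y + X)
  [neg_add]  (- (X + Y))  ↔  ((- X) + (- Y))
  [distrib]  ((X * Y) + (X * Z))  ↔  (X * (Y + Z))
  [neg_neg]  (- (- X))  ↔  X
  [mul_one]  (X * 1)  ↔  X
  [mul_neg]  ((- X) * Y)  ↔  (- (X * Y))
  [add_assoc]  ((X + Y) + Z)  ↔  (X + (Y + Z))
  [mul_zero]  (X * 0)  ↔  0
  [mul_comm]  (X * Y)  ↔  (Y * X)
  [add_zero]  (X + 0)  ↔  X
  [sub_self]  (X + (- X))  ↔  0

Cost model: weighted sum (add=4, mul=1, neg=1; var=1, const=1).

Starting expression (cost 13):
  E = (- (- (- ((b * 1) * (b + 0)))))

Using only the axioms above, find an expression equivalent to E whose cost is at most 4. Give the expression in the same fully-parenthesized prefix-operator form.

(- (b * b))   [cost 4]

1. [mul_one →] (b * 1)  →  b;  E = (- (- (- (b * (b + 0)))))
2. [add_zero →] (b + 0)  →  b;  E = (- (- (- (b * b))))
3. [neg_neg →] (- (- (- (b * b))))  →  (- (b * b));  cost 4 ≤ 4, done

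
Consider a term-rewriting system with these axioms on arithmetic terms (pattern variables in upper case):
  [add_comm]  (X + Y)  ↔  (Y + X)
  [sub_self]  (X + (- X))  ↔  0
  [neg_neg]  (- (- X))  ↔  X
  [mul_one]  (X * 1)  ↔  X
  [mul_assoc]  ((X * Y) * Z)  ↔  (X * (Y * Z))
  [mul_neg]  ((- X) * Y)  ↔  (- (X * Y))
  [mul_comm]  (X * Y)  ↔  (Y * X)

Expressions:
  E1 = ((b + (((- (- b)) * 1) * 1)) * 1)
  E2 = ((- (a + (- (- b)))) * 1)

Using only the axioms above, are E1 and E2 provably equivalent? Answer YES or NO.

All listed rules preserve value, hence provable equivalence implies equal values everywhere; look for a separating assignment.
a=0, b=1 gives E1 ↦ 2, E2 ↦ -1; values differ ⇒ not provably equivalent.

NO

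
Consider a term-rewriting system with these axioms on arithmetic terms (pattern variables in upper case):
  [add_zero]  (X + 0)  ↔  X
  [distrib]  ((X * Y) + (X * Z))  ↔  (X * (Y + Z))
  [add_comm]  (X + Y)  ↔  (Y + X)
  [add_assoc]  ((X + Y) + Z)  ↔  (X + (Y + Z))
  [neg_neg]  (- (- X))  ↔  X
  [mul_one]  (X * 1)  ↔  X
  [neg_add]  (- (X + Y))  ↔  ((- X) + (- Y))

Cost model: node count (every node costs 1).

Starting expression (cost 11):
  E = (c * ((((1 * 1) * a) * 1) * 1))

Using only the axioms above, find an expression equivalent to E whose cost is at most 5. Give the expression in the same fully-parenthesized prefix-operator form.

1. [mul_one →] ((((1 * 1) * a) * 1) * 1)  →  (((1 * 1) * a) * 1);  E = (c * (((1 * 1) * a) * 1))
2. [mul_one →] (1 * 1)  →  1;  E = (c * ((1 * a) * 1))
3. [mul_one →] ((1 * a) * 1)  →  (1 * a);  cost 5 ≤ 5, done

(c * (1 * a))   [cost 5]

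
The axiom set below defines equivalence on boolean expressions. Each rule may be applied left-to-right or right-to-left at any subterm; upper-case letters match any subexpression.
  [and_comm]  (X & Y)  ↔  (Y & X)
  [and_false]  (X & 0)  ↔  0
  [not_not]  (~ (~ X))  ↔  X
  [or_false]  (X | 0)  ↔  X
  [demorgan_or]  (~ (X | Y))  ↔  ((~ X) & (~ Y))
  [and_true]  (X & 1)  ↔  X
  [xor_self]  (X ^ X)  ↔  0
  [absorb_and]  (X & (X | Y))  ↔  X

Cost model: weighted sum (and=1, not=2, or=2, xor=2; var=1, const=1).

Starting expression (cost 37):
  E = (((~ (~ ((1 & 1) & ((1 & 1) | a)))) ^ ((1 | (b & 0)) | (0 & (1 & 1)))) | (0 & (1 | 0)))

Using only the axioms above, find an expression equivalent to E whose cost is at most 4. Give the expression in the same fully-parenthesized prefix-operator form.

(1 ^ 1)   [cost 4]

step 1: absorb_and (→) rewrites ((1 & 1) & ((1 & 1) | a)) into (1 & 1), now (((~ (~ (1 & 1))) ^ ((1 | (b & 0)) | (0 & (1 & 1)))) | (0 & (1 | 0)))
step 2: or_false (→) rewrites (1 | 0) into 1, now (((~ (~ (1 & 1))) ^ ((1 | (b & 0)) | (0 & (1 & 1)))) | (0 & 1))
step 3: and_false (→) rewrites (b & 0) into 0, now (((~ (~ (1 & 1))) ^ ((1 | 0) | (0 & (1 & 1)))) | (0 & 1))
step 4: and_true (→) rewrites (1 & 1) into 1, now (((~ (~ (1 & 1))) ^ ((1 | 0) | (0 & 1))) | (0 & 1))
step 5: and_true (→) rewrites (0 & 1) into 0, now (((~ (~ (1 & 1))) ^ ((1 | 0) | (0 & 1))) | 0)
step 6: and_true (→) rewrites (0 & 1) into 0, now (((~ (~ (1 & 1))) ^ ((1 | 0) | 0)) | 0)
step 7: or_false (→) rewrites (((~ (~ (1 & 1))) ^ ((1 | 0) | 0)) | 0) into ((~ (~ (1 & 1))) ^ ((1 | 0) | 0))
step 8: not_not (→) rewrites (~ (~ (1 & 1))) into (1 & 1), now ((1 & 1) ^ ((1 | 0) | 0))
step 9: and_true (→) rewrites (1 & 1) into 1, now (1 ^ ((1 | 0) | 0))
step 10: or_false (→) rewrites ((1 | 0) | 0) into (1 | 0), now (1 ^ (1 | 0))
step 11: or_false (→) rewrites (1 | 0) into 1, reaching cost 4 (bound 4)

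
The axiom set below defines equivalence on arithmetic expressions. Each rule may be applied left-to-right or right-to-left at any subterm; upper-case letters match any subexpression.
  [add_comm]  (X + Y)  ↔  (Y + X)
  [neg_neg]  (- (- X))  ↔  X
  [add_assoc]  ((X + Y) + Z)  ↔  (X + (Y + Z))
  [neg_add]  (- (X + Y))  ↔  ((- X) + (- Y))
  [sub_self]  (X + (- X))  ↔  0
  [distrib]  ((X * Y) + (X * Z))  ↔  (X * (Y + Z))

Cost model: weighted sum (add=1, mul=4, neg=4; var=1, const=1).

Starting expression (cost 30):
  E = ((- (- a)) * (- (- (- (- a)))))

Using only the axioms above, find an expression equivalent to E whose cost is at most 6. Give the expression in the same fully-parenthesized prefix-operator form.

(a * a)   [cost 6]

step 1: neg_neg (→) rewrites (- (- a)) into a, now ((- (- a)) * (- (- a)))
step 2: neg_neg (→) rewrites (- (- a)) into a, now (a * (- (- a)))
step 3: neg_neg (→) rewrites (- (- a)) into a, reaching cost 6 (bound 6)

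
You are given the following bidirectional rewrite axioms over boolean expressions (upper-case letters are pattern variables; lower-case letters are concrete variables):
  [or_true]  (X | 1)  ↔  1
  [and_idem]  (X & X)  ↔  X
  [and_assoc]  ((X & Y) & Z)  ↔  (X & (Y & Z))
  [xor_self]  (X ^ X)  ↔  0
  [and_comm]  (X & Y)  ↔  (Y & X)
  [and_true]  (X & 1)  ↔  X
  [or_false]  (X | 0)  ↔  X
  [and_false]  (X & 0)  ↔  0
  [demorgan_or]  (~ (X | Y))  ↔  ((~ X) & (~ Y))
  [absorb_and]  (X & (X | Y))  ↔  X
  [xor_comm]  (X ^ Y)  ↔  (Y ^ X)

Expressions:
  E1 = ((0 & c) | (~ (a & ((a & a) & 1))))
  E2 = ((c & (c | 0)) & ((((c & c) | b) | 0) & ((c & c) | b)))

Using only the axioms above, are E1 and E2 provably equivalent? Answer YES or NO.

Every axiom is a valid identity, so a rewrite proof would force E1 and E2 to agree under every assignment.
At a=0, b=0, c=0: E1 = 1 but E2 = 0; they differ, so no derivation exists.

NO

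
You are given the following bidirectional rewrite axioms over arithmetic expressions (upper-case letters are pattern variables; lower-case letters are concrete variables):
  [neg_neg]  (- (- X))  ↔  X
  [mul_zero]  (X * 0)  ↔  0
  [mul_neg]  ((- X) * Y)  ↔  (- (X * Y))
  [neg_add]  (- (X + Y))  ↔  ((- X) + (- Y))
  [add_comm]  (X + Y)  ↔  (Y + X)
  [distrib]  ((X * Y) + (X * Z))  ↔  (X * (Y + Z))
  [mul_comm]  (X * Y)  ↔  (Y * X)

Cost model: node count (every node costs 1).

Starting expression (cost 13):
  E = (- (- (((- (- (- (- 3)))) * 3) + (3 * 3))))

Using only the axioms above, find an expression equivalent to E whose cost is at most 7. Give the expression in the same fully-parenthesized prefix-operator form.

(1) (- (- (- 3)))  =[neg_neg →]=  (- 3)    ⊢ (- (- (((- (- 3)) * 3) + (3 * 3))))
(2) (- (- 3))  =[neg_neg →]=  3    ⊢ (- (- ((3 * 3) + (3 * 3))))
(3) (- (- ((3 * 3) + (3 * 3))))  =[neg_neg →]=  ((3 * 3) + (3 * 3))    ⊢ cost 7, within 7

((3 * 3) + (3 * 3))   [cost 7]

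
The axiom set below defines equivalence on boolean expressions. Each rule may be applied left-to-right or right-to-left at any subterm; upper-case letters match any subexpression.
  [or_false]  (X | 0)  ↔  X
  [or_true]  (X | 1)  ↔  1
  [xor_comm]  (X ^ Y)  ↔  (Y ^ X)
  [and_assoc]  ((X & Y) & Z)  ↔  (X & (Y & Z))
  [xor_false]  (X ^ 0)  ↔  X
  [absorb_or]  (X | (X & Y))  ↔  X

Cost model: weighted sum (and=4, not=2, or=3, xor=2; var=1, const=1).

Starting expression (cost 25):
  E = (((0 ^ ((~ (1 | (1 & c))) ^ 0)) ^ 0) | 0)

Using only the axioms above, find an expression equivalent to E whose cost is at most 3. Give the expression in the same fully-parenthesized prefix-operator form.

(~ 1)   [cost 3]

(1) (1 | (1 & c))  =[absorb_or →]=  1    ⊢ (((0 ^ ((~ 1) ^ 0)) ^ 0) | 0)
(2) (0 ^ ((~ 1) ^ 0))  =[xor_comm →]=  (((~ 1) ^ 0) ^ 0)    ⊢ (((((~ 1) ^ 0) ^ 0) ^ 0) | 0)
(3) ((~ 1) ^ 0)  =[xor_false →]=  (~ 1)    ⊢ ((((~ 1) ^ 0) ^ 0) | 0)
(4) ((~ 1) ^ 0)  =[xor_false →]=  (~ 1)    ⊢ (((~ 1) ^ 0) | 0)
(5) (((~ 1) ^ 0) | 0)  =[or_false →]=  ((~ 1) ^ 0)
(6) ((~ 1) ^ 0)  =[xor_false →]=  (~ 1)    ⊢ cost 3, within 3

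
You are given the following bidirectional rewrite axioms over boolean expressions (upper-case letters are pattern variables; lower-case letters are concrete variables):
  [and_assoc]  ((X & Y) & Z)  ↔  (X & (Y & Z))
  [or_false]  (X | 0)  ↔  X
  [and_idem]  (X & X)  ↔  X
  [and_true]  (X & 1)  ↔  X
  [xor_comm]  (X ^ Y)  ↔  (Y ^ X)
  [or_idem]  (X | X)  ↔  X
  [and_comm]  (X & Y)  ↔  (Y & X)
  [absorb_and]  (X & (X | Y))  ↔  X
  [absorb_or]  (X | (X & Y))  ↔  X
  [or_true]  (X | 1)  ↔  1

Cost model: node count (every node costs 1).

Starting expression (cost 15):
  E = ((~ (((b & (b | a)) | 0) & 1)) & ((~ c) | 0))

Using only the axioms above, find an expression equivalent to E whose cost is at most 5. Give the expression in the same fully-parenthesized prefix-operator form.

((~ b) & (~ c))   [cost 5]

(1) (((b & (b | a)) | 0) & 1)  =[and_true →]=  ((b & (b | a)) | 0)    ⊢ ((~ ((b & (b | a)) | 0)) & ((~ c) | 0))
(2) (b & (b | a))  =[absorb_and →]=  b    ⊢ ((~ (b | 0)) & ((~ c) | 0))
(3) (b | 0)  =[or_false →]=  b    ⊢ ((~ b) & ((~ c) | 0))
(4) ((~ c) | 0)  =[or_false →]=  (~ c)    ⊢ cost 5, within 5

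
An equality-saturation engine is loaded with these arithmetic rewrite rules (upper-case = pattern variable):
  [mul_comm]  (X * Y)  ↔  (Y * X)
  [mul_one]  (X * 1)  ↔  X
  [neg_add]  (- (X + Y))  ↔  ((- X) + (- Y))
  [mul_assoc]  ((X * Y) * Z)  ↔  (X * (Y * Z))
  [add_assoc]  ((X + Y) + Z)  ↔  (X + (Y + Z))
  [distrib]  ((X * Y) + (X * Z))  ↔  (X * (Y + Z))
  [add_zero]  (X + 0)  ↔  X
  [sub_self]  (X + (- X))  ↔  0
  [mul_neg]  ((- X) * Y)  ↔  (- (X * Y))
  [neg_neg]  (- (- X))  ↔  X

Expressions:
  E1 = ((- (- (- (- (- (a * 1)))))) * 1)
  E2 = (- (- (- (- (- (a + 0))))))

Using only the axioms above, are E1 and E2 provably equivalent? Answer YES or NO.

YES

step 1: neg_neg (→) rewrites (- (- (- (a * 1)))) into (- (a * 1)), now ((- (- (- (a * 1)))) * 1)
step 2: mul_one (→) rewrites ((- (- (- (a * 1)))) * 1) into (- (- (- (a * 1))))
step 3: neg_neg (→) rewrites (- (- (a * 1))) into (a * 1), now (- (a * 1))
step 4: mul_one (→) rewrites (a * 1) into a, now (- a)
step 5: neg_neg (←) rewrites a into (- (- a)), now (- (- (- a)))
step 6: neg_neg (←) rewrites (- (- (- a))) into (- (- (- (- (- a)))))
step 7: add_zero (←) rewrites a into (a + 0), which is E2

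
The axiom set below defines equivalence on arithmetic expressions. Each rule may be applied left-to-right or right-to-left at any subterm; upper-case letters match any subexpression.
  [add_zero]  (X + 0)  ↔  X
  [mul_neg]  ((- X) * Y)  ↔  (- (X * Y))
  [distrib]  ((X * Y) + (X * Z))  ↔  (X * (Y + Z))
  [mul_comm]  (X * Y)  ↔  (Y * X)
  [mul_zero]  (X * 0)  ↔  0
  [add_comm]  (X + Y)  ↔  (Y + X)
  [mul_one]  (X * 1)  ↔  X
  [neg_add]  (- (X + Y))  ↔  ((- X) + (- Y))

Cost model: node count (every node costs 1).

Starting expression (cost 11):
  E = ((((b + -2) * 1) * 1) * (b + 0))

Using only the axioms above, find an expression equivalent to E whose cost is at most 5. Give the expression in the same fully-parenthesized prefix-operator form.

((b + -2) * b)   [cost 5]

step 1: mul_one (→) rewrites ((b + -2) * 1) into (b + -2), now (((b + -2) * 1) * (b + 0))
step 2: add_zero (→) rewrites (b + 0) into b, now (((b + -2) * 1) * b)
step 3: mul_one (→) rewrites ((b + -2) * 1) into (b + -2), reaching cost 5 (bound 5)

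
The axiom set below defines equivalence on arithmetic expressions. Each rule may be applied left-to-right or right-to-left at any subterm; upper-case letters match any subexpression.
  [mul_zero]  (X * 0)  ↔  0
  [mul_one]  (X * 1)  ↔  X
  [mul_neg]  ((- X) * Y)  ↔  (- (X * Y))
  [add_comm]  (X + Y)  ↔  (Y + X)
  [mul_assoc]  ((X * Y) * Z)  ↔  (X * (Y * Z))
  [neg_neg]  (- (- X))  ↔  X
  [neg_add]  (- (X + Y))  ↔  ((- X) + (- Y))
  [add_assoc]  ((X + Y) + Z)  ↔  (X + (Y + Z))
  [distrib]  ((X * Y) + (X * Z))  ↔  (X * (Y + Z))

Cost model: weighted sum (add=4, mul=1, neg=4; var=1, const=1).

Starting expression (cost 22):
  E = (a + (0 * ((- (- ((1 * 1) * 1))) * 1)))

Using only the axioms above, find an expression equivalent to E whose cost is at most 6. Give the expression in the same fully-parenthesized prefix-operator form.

step 1: neg_neg (→) rewrites (- (- ((1 * 1) * 1))) into ((1 * 1) * 1), now (a + (0 * (((1 * 1) * 1) * 1)))
step 2: mul_one (→) rewrites (((1 * 1) * 1) * 1) into ((1 * 1) * 1), now (a + (0 * ((1 * 1) * 1)))
step 3: mul_one (→) rewrites ((1 * 1) * 1) into (1 * 1), now (a + (0 * (1 * 1)))
step 4: mul_one (→) rewrites (1 * 1) into 1, now (a + (0 * 1))
step 5: mul_one (→) rewrites (0 * 1) into 0, reaching cost 6 (bound 6)

(a + 0)   [cost 6]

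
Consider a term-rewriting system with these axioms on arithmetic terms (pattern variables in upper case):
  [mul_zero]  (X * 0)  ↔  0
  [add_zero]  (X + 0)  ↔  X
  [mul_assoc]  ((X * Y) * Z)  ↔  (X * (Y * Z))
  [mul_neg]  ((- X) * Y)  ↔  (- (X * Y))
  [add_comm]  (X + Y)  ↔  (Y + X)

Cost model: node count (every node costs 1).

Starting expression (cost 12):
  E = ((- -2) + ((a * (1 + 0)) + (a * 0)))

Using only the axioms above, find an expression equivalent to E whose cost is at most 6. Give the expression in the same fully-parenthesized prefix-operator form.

((- -2) + (a * 1))   [cost 6]

step 1: add_zero (→) rewrites (1 + 0) into 1, now ((- -2) + ((a * 1) + (a * 0)))
step 2: mul_zero (→) rewrites (a * 0) into 0, now ((- -2) + ((a * 1) + 0))
step 3: add_zero (→) rewrites ((a * 1) + 0) into (a * 1), reaching cost 6 (bound 6)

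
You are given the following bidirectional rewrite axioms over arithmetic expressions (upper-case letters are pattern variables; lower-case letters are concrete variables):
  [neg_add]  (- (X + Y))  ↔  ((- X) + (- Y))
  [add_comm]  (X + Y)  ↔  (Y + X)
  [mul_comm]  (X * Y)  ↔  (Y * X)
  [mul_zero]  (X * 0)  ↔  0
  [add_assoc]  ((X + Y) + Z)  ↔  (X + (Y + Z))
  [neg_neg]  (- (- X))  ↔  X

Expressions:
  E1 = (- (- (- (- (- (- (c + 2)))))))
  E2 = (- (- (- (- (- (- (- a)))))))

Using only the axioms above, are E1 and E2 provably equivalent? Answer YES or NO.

NO

All listed rules preserve value, hence provable equivalence implies equal values everywhere; look for a separating assignment.
a=0, c=0 gives E1 ↦ 2, E2 ↦ 0; values differ ⇒ not provably equivalent.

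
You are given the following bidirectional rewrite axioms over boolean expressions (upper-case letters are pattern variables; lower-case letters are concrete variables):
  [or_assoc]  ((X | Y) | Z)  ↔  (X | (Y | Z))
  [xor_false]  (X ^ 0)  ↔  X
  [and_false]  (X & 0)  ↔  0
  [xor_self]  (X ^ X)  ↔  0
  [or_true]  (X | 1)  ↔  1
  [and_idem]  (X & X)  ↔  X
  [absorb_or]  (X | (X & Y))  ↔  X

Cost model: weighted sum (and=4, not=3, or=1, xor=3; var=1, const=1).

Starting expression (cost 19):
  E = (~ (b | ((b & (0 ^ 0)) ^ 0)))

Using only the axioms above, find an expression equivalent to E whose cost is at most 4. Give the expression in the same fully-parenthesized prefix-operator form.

(~ b)   [cost 4]

step 1: xor_false (→) rewrites (0 ^ 0) into 0, now (~ (b | ((b & 0) ^ 0)))
step 2: xor_false (→) rewrites ((b & 0) ^ 0) into (b & 0), now (~ (b | (b & 0)))
step 3: absorb_or (→) rewrites (b | (b & 0)) into b, reaching cost 4 (bound 4)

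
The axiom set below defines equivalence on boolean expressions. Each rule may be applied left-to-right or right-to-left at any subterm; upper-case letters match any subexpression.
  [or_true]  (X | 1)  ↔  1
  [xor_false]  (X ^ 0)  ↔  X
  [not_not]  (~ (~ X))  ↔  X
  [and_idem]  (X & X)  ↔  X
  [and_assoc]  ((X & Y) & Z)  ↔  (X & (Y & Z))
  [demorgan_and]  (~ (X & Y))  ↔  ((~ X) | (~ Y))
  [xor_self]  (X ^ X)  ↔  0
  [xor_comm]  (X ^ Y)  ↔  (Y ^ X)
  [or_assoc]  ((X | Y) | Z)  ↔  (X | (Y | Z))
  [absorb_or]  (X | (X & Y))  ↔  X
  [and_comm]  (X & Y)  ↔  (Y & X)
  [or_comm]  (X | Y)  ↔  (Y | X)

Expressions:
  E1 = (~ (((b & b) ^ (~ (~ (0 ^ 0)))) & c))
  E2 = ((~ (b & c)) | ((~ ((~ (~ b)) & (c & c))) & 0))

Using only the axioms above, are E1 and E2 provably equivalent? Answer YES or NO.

YES

step 1: not_not (→) rewrites (~ (~ (0 ^ 0))) into (0 ^ 0), now (~ (((b & b) ^ (0 ^ 0)) & c))
step 2: and_idem (→) rewrites (b & b) into b, now (~ ((b ^ (0 ^ 0)) & c))
step 3: and_comm (→) rewrites ((b ^ (0 ^ 0)) & c) into (c & (b ^ (0 ^ 0))), now (~ (c & (b ^ (0 ^ 0))))
step 4: xor_false (→) rewrites (0 ^ 0) into 0, now (~ (c & (b ^ 0)))
step 5: xor_false (→) rewrites (b ^ 0) into b, now (~ (c & b))
step 6: and_comm (→) rewrites (c & b) into (b & c), now (~ (b & c))
step 7: absorb_or (←) rewrites (~ (b & c)) into ((~ (b & c)) | ((~ (b & c)) & 0))
step 8: and_idem (←) rewrites c into (c & c), now ((~ (b & c)) | ((~ (b & (c & c))) & 0))
step 9: not_not (←) rewrites b into (~ (~ b)), which is E2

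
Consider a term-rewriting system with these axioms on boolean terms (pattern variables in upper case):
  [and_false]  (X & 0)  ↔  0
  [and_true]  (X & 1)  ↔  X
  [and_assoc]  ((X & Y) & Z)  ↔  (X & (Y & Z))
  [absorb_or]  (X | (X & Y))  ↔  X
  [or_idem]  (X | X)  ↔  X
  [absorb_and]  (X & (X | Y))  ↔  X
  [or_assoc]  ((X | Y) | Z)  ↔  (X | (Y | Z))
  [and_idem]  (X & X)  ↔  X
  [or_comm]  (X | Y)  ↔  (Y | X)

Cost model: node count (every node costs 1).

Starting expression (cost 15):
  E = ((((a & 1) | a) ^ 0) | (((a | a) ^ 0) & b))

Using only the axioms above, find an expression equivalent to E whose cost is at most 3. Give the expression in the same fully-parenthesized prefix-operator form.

1. [and_true →] (a & 1)  →  a;  E = (((a | a) ^ 0) | (((a | a) ^ 0) & b))
2. [absorb_or →] (((a | a) ^ 0) | (((a | a) ^ 0) & b))  →  ((a | a) ^ 0)
3. [or_idem →] (a | a)  →  a;  cost 3 ≤ 3, done

(a ^ 0)   [cost 3]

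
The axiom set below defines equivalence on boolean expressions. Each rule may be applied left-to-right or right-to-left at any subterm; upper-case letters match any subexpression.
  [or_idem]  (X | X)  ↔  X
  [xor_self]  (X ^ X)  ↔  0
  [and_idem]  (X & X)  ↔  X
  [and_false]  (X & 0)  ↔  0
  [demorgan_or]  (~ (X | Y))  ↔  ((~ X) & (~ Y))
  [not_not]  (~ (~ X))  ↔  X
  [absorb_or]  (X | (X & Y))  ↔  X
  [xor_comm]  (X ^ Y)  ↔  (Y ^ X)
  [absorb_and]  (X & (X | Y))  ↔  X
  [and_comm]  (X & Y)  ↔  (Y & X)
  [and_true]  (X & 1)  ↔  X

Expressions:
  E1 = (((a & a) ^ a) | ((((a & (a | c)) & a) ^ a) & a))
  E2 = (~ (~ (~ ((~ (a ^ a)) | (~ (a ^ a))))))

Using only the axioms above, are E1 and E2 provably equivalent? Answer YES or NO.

YES

1. [absorb_and →] (a & (a | c))  →  a;  E1 = (((a & a) ^ a) | (((a & a) ^ a) & a))
2. [absorb_or →] (((a & a) ^ a) | (((a & a) ^ a) & a))  →  ((a & a) ^ a)
3. [and_idem →] (a & a)  →  a;  E1 = (a ^ a)
4. [not_not ←] (a ^ a)  →  (~ (~ (a ^ a)))
5. [or_idem ←] (~ (a ^ a))  →  ((~ (a ^ a)) | (~ (a ^ a)));  E1 = (~ ((~ (a ^ a)) | (~ (a ^ a))))
6. [not_not ←] ((~ (a ^ a)) | (~ (a ^ a)))  →  (~ (~ ((~ (a ^ a)) | (~ (a ^ a)))));  this is E2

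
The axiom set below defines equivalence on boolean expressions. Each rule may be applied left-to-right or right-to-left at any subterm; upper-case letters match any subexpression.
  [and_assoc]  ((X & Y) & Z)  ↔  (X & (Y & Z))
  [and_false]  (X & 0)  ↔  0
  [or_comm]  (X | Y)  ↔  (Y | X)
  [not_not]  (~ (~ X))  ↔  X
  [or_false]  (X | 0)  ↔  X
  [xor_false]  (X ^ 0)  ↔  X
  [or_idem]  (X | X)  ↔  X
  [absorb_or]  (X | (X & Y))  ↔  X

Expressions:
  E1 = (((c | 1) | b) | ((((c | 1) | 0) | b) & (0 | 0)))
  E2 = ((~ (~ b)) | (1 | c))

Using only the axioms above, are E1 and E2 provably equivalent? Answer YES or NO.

(1) (0 | 0)  =[or_false →]=  0    ⊢ (((c | 1) | b) | ((((c | 1) | 0) | b) & 0))
(2) ((c | 1) | 0)  =[or_false →]=  (c | 1)    ⊢ (((c | 1) | b) | (((c | 1) | b) & 0))
(3) (((c | 1) | b) | (((c | 1) | b) & 0))  =[absorb_or →]=  ((c | 1) | b)
(4) ((c | 1) | b)  =[or_comm →]=  (b | (c | 1))
(5) (c | 1)  =[or_comm →]=  (1 | c)    ⊢ (b | (1 | c))
(6) b  =[not_not ←]=  (~ (~ b))    ⊢ E2

YES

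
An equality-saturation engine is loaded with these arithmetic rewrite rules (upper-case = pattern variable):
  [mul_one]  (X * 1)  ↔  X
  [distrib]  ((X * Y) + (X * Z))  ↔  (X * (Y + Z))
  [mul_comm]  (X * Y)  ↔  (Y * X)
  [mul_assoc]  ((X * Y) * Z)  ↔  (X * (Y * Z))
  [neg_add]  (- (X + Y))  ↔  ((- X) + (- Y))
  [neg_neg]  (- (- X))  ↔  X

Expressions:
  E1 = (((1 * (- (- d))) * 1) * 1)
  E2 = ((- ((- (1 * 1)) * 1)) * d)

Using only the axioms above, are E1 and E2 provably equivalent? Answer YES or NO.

1. [mul_one →] ((1 * (- (- d))) * 1)  →  (1 * (- (- d)));  E1 = ((1 * (- (- d))) * 1)
2. [mul_one →] ((1 * (- (- d))) * 1)  →  (1 * (- (- d)))
3. [neg_neg →] (- (- d))  →  d;  E1 = (1 * d)
4. [neg_neg ←] 1  →  (- (- 1));  E1 = ((- (- 1)) * d)
5. [mul_one ←] 1  →  (1 * 1);  E1 = ((- (- (1 * 1))) * d)
6. [mul_one ←] (- (1 * 1))  →  ((- (1 * 1)) * 1);  this is E2

YES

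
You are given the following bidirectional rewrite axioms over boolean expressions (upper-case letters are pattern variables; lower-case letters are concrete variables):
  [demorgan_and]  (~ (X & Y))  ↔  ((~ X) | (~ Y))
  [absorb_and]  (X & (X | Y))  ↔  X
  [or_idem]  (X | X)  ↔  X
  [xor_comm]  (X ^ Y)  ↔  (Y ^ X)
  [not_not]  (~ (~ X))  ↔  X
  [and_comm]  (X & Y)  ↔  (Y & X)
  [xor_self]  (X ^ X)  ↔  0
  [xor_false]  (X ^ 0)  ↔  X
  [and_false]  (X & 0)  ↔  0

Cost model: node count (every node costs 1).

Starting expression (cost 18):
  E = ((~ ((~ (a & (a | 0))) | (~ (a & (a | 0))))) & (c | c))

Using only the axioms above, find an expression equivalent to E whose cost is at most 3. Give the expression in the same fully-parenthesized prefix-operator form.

(1) ((~ (a & (a | 0))) | (~ (a & (a | 0))))  =[or_idem →]=  (~ (a & (a | 0)))    ⊢ ((~ (~ (a & (a | 0)))) & (c | c))
(2) (a & (a | 0))  =[absorb_and →]=  a    ⊢ ((~ (~ a)) & (c | c))
(3) (c | c)  =[or_idem →]=  c    ⊢ ((~ (~ a)) & c)
(4) (~ (~ a))  =[not_not →]=  a    ⊢ cost 3, within 3

(a & c)   [cost 3]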